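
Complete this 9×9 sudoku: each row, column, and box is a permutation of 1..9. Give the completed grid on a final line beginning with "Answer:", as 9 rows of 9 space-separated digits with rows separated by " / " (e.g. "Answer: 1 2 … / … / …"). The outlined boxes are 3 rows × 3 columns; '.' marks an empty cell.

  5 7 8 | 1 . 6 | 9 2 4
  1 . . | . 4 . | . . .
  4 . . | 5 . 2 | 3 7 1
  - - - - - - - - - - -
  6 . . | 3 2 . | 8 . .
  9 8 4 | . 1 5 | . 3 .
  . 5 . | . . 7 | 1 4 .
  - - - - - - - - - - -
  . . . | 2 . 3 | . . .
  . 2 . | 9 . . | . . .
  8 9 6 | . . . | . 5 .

Step 1. [r7c1∈{7}] r7c1 is down to just 7. So r7c1=7.
Step 2. [r3c5∈{8,9}] across row 3, 8 lands solely at r3c5. So r3c5=8.
Step 3. [r4c8∈{9}] r4c8 has the single candidate 9, so r4c8=9.
Step 4. [r9c4∈{4,7}] r9c4 is the only open cell in col 4 admitting 4 ⇒ r9c4=4.
Step 5. [r5c4∈{6}] r5c4's peers cover all but 6 ⇒ r5c4=6.
Step 6. [r6c9∈{2,6}] in row 6, 6 fits only at r6c9. So r6c9=6.
Step 7. [r2c3∈{2,3,9}] 2 has one home in row 2: r2c3, so r2c3=2.
Step 8. [r9c5∈{7}] r9c5's peers cover all but 7. So r9c5=7.
Step 9. [r8c7∈{4,6,7}] across row 8, 4 lands solely at r8c7, so r8c7=4.
Step 10. [r8c9∈{3,7,8}] across row 8, 7 lands solely at r8c9, so r8c9=7.
Step 11. [r7c7∈{6}] r7c7 is down to just 6. So r7c7=6.
Step 12. [r7c5∈{5}] r7c5's peers cover all but 5 ⇒ r7c5=5.
Step 13. [r7c3∈{1}] r7c3 is down to just 1. So r7c3=1.
Step 14. [r7c8∈{8}] only 8 remains possible at r7c8 ⇒ r7c8=8.
Step 15. [r8c1∈{3}] r8c1 has the single candidate 3 ⇒ r8c1=3.
Step 16. [r5c9∈{2}] nothing but 2 survives at r5c9, so r5c9=2.
Step 17. [r8c6∈{1,8}] in row 8, 8 fits only at r8c6, so r8c6=8.
Step 18. [r2c7∈{5}] r2c7 has the single candidate 5, so r2c7=5.
Step 19. [r2c2∈{3,6}] row 2 places 3 nowhere but r2c2, so r2c2=3.
Step 20. [r6c3∈{3}] r6c3's peers cover all but 3 ⇒ r6c3=3.
Step 21. [r6c1∈{2}] nothing but 2 survives at r6c1 ⇒ r6c1=2.
Step 22. [r1c5∈{3}] r1c5 is down to just 3, so r1c5=3.
Step 23. [r6c5∈{9}] nothing but 9 survives at r6c5 ⇒ r6c5=9.
Step 24. [r7c9∈{9}] nothing but 9 survives at r7c9, so r7c9=9.
Step 25. [r9c7∈{2}] r9c7's peers cover all but 2 ⇒ r9c7=2.
Step 26. [r2c4∈{7}] only 7 remains possible at r2c4. So r2c4=7.
Step 27. [r7c2∈{4}] r7c2 is down to just 4 ⇒ r7c2=4.
Step 28. [r5c7∈{7}] only 7 remains possible at r5c7 ⇒ r5c7=7.
Step 29. [r2c9∈{8}] r2c9 has the single candidate 8, so r2c9=8.
Step 30. [r4c3∈{7}] r4c3 has the single candidate 7 ⇒ r4c3=7.
Step 31. [r2c8∈{6}] nothing but 6 survives at r2c8, so r2c8=6.
Step 32. [r6c4∈{8}] r6c4 is down to just 8, so r6c4=8.
Step 33. [r3c3∈{9}] only 9 remains possible at r3c3 ⇒ r3c3=9.
Step 34. [r4c6∈{4}] nothing but 4 survives at r4c6. So r4c6=4.
Step 35. [r9c6∈{1}] only 1 remains possible at r9c6. So r9c6=1.
Step 36. [r8c3∈{5}] only 5 remains possible at r8c3 ⇒ r8c3=5.
Step 37. [r4c2∈{1}] r4c2's peers cover all but 1 ⇒ r4c2=1.
Step 38. [r2c6∈{9}] r2c6 has the single candidate 9. So r2c6=9.
Step 39. [r9c9∈{3}] r9c9 has the single candidate 3, so r9c9=3.
Step 40. [r3c2∈{6}] nothing but 6 survives at r3c2, so r3c2=6.
Step 41. [r8c8∈{1}] r8c8 has the single candidate 1. So r8c8=1.
Step 42. [r4c9∈{5}] nothing but 5 survives at r4c9, so r4c9=5.
Step 43. [r8c5∈{6}] nothing but 6 survives at r8c5, so r8c5=6.

Answer: 5 7 8 1 3 6 9 2 4 / 1 3 2 7 4 9 5 6 8 / 4 6 9 5 8 2 3 7 1 / 6 1 7 3 2 4 8 9 5 / 9 8 4 6 1 5 7 3 2 / 2 5 3 8 9 7 1 4 6 / 7 4 1 2 5 3 6 8 9 / 3 2 5 9 6 8 4 1 7 / 8 9 6 4 7 1 2 5 3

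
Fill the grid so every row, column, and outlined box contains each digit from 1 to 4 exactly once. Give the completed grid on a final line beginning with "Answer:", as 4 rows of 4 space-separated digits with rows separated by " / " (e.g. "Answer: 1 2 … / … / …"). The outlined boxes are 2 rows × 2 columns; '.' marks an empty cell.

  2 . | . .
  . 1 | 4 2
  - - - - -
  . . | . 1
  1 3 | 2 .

Step 1. [r1c2∈{4}] r1c2 has the single candidate 4 ⇒ r1c2=4.
Step 2. [r1c3∈{1,3}] r1c3 is the only open cell in row 1 admitting 1. So r1c3=1.
Step 3. [r1c4∈{3}] r1c4 has the single candidate 3 ⇒ r1c4=3.
Step 4. [r2c1∈{3}] r2c1 has the single candidate 3. So r2c1=3.
Step 5. [r3c3∈{3}] r3c3 is down to just 3, so r3c3=3.
Step 6. [r4c4∈{4}] r4c4 is down to just 4. So r4c4=4.
Step 7. [r3c2∈{2}] r3c2 has the single candidate 2. So r3c2=2.
Step 8. [r3c1∈{4}] r3c1's peers cover all but 4, so r3c1=4.

Answer: 2 4 1 3 / 3 1 4 2 / 4 2 3 1 / 1 3 2 4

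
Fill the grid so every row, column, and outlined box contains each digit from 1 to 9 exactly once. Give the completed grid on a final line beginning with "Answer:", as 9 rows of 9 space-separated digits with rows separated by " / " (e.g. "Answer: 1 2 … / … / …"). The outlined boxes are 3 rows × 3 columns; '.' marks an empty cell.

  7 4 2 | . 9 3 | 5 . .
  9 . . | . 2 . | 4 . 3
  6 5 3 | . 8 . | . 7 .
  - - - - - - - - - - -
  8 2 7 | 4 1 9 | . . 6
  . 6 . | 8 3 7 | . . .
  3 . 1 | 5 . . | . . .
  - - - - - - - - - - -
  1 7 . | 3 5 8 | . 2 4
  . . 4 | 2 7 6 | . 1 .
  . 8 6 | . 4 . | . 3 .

Step 1. [r3c4∈{1}] r3c4's peers cover all but 1 ⇒ r3c4=1.
Step 2. [r6c2∈{9}] nothing but 9 survives at r6c2, so r6c2=9.
Step 3. [r5c8∈{4,5,9}] in col 8, 9 fits only at r5c8. So r5c8=9.
Step 4. [r8c1∈{5}] nothing but 5 survives at r8c1. So r8c1=5.
Step 5. [r9c9∈{5,7,9}] 5 has one home in row 9: r9c9. So r9c9=5.
Step 6. [r6c9∈{2,7,8}] r6c9 is the only open cell in col 9 admitting 7, so r6c9=7.
Step 7. [r1c4∈{6}] r1c4 has the single candidate 6 ⇒ r1c4=6.
Step 8. [r1c8∈{8}] r1c8's peers cover all but 8 ⇒ r1c8=8.
Step 9. [r5c7∈{1,2}] col 7 places 1 nowhere but r5c7, so r5c7=1.
Step 10. [r8c9∈{8,9}] r8c9 is the only open cell in col 9 admitting 8. So r8c9=8.
Step 11. [r8c7∈{9}] only 9 remains possible at r8c7 ⇒ r8c7=9.
Step 12. [r3c7∈{2}] only 2 remains possible at r3c7, so r3c7=2.
Step 13. [r9c6∈{1}] r9c6's peers cover all but 1. So r9c6=1.
Step 14. [r2c3∈{8}] r2c3 has the single candidate 8 ⇒ r2c3=8.
Step 15. [r5c9∈{2}] r5c9 is down to just 2. So r5c9=2.
Step 16. [r8c2∈{3}] r8c2's peers cover all but 3, so r8c2=3.
Step 17. [r1c9∈{1}] r1c9's peers cover all but 1 ⇒ r1c9=1.
Step 18. [r6c7∈{8}] r6c7 is down to just 8, so r6c7=8.
Step 19. [r6c5∈{6}] r6c5 is down to just 6, so r6c5=6.
Step 20. [r5c1∈{4}] nothing but 4 survives at r5c1. So r5c1=4.
Step 21. [r2c4∈{7}] r2c4's peers cover all but 7. So r2c4=7.
Step 22. [r4c8∈{5}] only 5 remains possible at r4c8, so r4c8=5.
Step 23. [r3c6∈{4}] r3c6 has the single candidate 4. So r3c6=4.
Step 24. [r5c3∈{5}] r5c3 has the single candidate 5 ⇒ r5c3=5.
Step 25. [r9c4∈{9}] nothing but 9 survives at r9c4, so r9c4=9.
Step 26. [r2c6∈{5}] r2c6 has the single candidate 5. So r2c6=5.
Step 27. [r9c1∈{2}] r9c1's peers cover all but 2, so r9c1=2.
Step 28. [r2c8∈{6}] r2c8 has the single candidate 6 ⇒ r2c8=6.
Step 29. [r7c7∈{6}] only 6 remains possible at r7c7. So r7c7=6.
Step 30. [r4c7∈{3}] r4c7 has the single candidate 3 ⇒ r4c7=3.
Step 31. [r7c3∈{9}] only 9 remains possible at r7c3. So r7c3=9.
Step 32. [r9c7∈{7}] r9c7 is down to just 7. So r9c7=7.
Step 33. [r6c6∈{2}] r6c6 is down to just 2, so r6c6=2.
Step 34. [r6c8∈{4}] nothing but 4 survives at r6c8. So r6c8=4.
Step 35. [r2c2∈{1}] r2c2's peers cover all but 1. So r2c2=1.
Step 36. [r3c9∈{9}] nothing but 9 survives at r3c9 ⇒ r3c9=9.

Answer: 7 4 2 6 9 3 5 8 1 / 9 1 8 7 2 5 4 6 3 / 6 5 3 1 8 4 2 7 9 / 8 2 7 4 1 9 3 5 6 / 4 6 5 8 3 7 1 9 2 / 3 9 1 5 6 2 8 4 7 / 1 7 9 3 5 8 6 2 4 / 5 3 4 2 7 6 9 1 8 / 2 8 6 9 4 1 7 3 5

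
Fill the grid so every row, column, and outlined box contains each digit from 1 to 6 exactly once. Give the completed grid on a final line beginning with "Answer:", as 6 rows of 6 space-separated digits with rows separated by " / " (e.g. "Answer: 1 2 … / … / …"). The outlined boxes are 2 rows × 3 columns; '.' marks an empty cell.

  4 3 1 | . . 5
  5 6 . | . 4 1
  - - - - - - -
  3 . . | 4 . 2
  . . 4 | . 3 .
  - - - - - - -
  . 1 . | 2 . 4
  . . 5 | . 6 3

Step 1. [r4c4∈{1,5,6}] r4c4 is the only open cell in col 4 admitting 5, so r4c4=5.
Step 2. [r4c2∈{2}] only 2 remains possible at r4c2, so r4c2=2.
Step 3. [r3c3∈{6}] r3c3 has the single candidate 6, so r3c3=6.
Step 4. [r1c4∈{6}] nothing but 6 survives at r1c4. So r1c4=6.
Step 5. [r5c5∈{5}] r5c5's peers cover all but 5 ⇒ r5c5=5.
Step 6. [r3c2∈{5}] r3c2 is down to just 5. So r3c2=5.
Step 7. [r5c1∈{6}] r5c1 has the single candidate 6 ⇒ r5c1=6.
Step 8. [r5c3∈{3}] r5c3 has the single candidate 3. So r5c3=3.
Step 9. [r2c4∈{3}] r2c4's peers cover all but 3. So r2c4=3.
Step 10. [r3c5∈{1}] nothing but 1 survives at r3c5 ⇒ r3c5=1.
Step 11. [r6c2∈{4}] r6c2 has the single candidate 4, so r6c2=4.
Step 12. [r6c1∈{2}] r6c1 has the single candidate 2. So r6c1=2.
Step 13. [r6c4∈{1}] r6c4's peers cover all but 1, so r6c4=1.
Step 14. [r4c1∈{1}] only 1 remains possible at r4c1, so r4c1=1.
Step 15. [r2c3∈{2}] nothing but 2 survives at r2c3, so r2c3=2.
Step 16. [r1c5∈{2}] r1c5 has the single candidate 2. So r1c5=2.
Step 17. [r4c6∈{6}] only 6 remains possible at r4c6 ⇒ r4c6=6.

Answer: 4 3 1 6 2 5 / 5 6 2 3 4 1 / 3 5 6 4 1 2 / 1 2 4 5 3 6 / 6 1 3 2 5 4 / 2 4 5 1 6 3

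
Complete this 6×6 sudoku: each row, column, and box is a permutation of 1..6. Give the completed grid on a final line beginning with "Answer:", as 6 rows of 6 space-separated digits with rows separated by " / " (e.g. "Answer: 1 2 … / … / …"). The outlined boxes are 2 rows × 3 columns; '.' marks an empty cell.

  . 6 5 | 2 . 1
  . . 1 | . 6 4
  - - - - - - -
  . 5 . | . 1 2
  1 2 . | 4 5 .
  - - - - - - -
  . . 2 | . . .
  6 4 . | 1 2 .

Step 1. [r6c3∈{3}] nothing but 3 survives at r6c3. So r6c3=3.
Step 2. [r3c1∈{3,4}] 3 has one home in box 3: r3c1 ⇒ r3c1=3.
Step 3. [r3c4∈{6}] r3c4 has the single candidate 6, so r3c4=6.
Step 4. [r5c6∈{3,5,6}] across row 5, 6 lands solely at r5c6 ⇒ r5c6=6.
Step 5. [r2c4∈{3,5}] across row 2, 5 lands solely at r2c4, so r2c4=5.
Step 6. [r1c5∈{3}] r1c5 is down to just 3 ⇒ r1c5=3.
Step 7. [r5c1∈{5}] only 5 remains possible at r5c1 ⇒ r5c1=5.
Step 8. [r6c6∈{5}] r6c6 has the single candidate 5, so r6c6=5.
Step 9. [r5c2∈{1}] r5c2 has the single candidate 1 ⇒ r5c2=1.
Step 10. [r5c4∈{3}] r5c4's peers cover all but 3 ⇒ r5c4=3.
Step 11. [r2c1∈{2}] r2c1 is down to just 2 ⇒ r2c1=2.
Step 12. [r4c3∈{6}] only 6 remains possible at r4c3. So r4c3=6.
Step 13. [r2c2∈{3}] nothing but 3 survives at r2c2 ⇒ r2c2=3.
Step 14. [r3c3∈{4}] r3c3 has the single candidate 4, so r3c3=4.
Step 15. [r1c1∈{4}] r1c1 has the single candidate 4. So r1c1=4.
Step 16. [r5c5∈{4}] r5c5 is down to just 4. So r5c5=4.
Step 17. [r4c6∈{3}] nothing but 3 survives at r4c6 ⇒ r4c6=3.

Answer: 4 6 5 2 3 1 / 2 3 1 5 6 4 / 3 5 4 6 1 2 / 1 2 6 4 5 3 / 5 1 2 3 4 6 / 6 4 3 1 2 5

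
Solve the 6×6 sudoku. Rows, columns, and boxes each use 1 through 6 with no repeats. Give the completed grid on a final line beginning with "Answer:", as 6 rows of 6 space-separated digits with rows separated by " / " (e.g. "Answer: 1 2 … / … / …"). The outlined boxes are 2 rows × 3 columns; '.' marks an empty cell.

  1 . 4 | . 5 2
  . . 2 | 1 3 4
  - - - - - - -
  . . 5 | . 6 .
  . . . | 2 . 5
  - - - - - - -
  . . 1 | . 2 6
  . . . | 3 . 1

Step 1. [r4c3∈{3,6}] r4c3 is the only open cell in col 3 admitting 3, so r4c3=3.
Step 2. [r6c5∈{4}] nothing but 4 survives at r6c5. So r6c5=4.
Step 3. [r3c2∈{1,2,4}] 1 has one home in row 3: r3c2, so r3c2=1.
Step 4. [r6c2∈{2,5,6}] r6c2 is the only open cell in col 2 admitting 2, so r6c2=2.
Step 5. [r6c1∈{5,6}] row 6 places 5 nowhere but r6c1. So r6c1=5.
Step 6. [r2c1∈{6}] r2c1 has the single candidate 6 ⇒ r2c1=6.
Step 7. [r4c1∈{4}] r4c1 is down to just 4 ⇒ r4c1=4.
Step 8. [r1c2∈{3}] r1c2 has the single candidate 3. So r1c2=3.
Step 9. [r2c2∈{5}] r2c2 is down to just 5. So r2c2=5.
Step 10. [r3c6∈{3}] only 3 remains possible at r3c6. So r3c6=3.
Step 11. [r6c3∈{6}] nothing but 6 survives at r6c3. So r6c3=6.
Step 12. [r4c2∈{6}] only 6 remains possible at r4c2 ⇒ r4c2=6.
Step 13. [r1c4∈{6}] r1c4 is down to just 6 ⇒ r1c4=6.
Step 14. [r3c1∈{2}] nothing but 2 survives at r3c1 ⇒ r3c1=2.
Step 15. [r3c4∈{4}] r3c4 is down to just 4. So r3c4=4.
Step 16. [r5c1∈{3}] nothing but 3 survives at r5c1. So r5c1=3.
Step 17. [r5c2∈{4}] r5c2 is down to just 4, so r5c2=4.
Step 18. [r5c4∈{5}] r5c4 is down to just 5. So r5c4=5.
Step 19. [r4c5∈{1}] r4c5 is down to just 1, so r4c5=1.

Answer: 1 3 4 6 5 2 / 6 5 2 1 3 4 / 2 1 5 4 6 3 / 4 6 3 2 1 5 / 3 4 1 5 2 6 / 5 2 6 3 4 1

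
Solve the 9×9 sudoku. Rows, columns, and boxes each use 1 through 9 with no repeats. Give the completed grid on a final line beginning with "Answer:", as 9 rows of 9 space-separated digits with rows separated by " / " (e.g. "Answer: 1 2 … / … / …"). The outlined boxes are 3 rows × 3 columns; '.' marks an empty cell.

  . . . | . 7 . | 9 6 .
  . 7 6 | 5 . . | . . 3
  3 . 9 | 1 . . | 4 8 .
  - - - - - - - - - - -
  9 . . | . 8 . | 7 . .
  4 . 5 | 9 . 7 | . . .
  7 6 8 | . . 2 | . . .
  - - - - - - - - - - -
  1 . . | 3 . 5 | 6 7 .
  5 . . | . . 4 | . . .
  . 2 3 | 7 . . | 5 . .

Step 1. [r6c4∈{4}] r6c4 is down to just 4 ⇒ r6c4=4.
Step 2. [r4c4∈{6}] r4c4's peers cover all but 6, so r4c4=6.
Step 3. [r8c5∈{1,2,6,9}] row 8 places 6 nowhere but r8c5 ⇒ r8c5=6.
Step 4. [r3c5∈{2}] nothing but 2 survives at r3c5. So r3c5=2.
Step 5. [r7c9∈{2,4,8,9}] in row 7, 2 fits only at r7c9. So r7c9=2.
Step 6. [r7c2∈{4,8,9}] across row 7, 8 lands solely at r7c2, so r7c2=8.
Step 7. [r6c5∈{1,3,5}] across col 5, 5 lands solely at r6c5 ⇒ r6c5=5.
Step 8. [r5c5∈{1,3}] r5c5 is the only open cell in col 5 admitting 3. So r5c5=3.
Step 9. [r5c2∈{1}] only 1 remains possible at r5c2, so r5c2=1.
Step 10. [r4c8∈{1,2,3,4,5}] col 8 places 5 nowhere but r4c8 ⇒ r4c8=5.
Step 11. [r1c4∈{8}] r1c4's peers cover all but 8 ⇒ r1c4=8.
Step 12. [r9c5∈{1,9}] 1 has one home in col 5: r9c5. So r9c5=1.
Step 13. [r1c3∈{1,2,4}] r1c3 is the only open cell in col 3 admitting 1, so r1c3=1.
Step 14. [r3c2∈{5}] r3c2's peers cover all but 5 ⇒ r3c2=5.
Step 15. [r9c6∈{8,9}] in col 6, 8 fits only at r9c6, so r9c6=8.
Step 16. [r5c8∈{2}] r5c8 is down to just 2. So r5c8=2.
Step 17. [r2c8∈{1}] r2c8's peers cover all but 1 ⇒ r2c8=1.
Step 18. [r8c2∈{9}] r8c2 has the single candidate 9 ⇒ r8c2=9.
Step 19. [r4c9∈{1,4}] r4c9 is the only open cell in row 4 admitting 4. So r4c9=4.
Step 20. [r8c8∈{3}] only 3 remains possible at r8c8 ⇒ r8c8=3.
Step 21. [r6c8∈{9}] r6c8 has the single candidate 9. So r6c8=9.
Step 22. [r5c7∈{8}] nothing but 8 survives at r5c7 ⇒ r5c7=8.
Step 23. [r8c7∈{1}] nothing but 1 survives at r8c7. So r8c7=1.
Step 24. [r7c5∈{9}] nothing but 9 survives at r7c5. So r7c5=9.
Step 25. [r2c1∈{2,8}] row 2 places 8 nowhere but r2c1, so r2c1=8.
Step 26. [r2c6∈{9}] r2c6's peers cover all but 9 ⇒ r2c6=9.
Step 27. [r2c7∈{2}] r2c7 has the single candidate 2 ⇒ r2c7=2.
Step 28. [r9c9∈{9}] r9c9 has the single candidate 9 ⇒ r9c9=9.
Step 29. [r1c6∈{3}] r1c6's peers cover all but 3. So r1c6=3.
Step 30. [r4c3∈{2}] only 2 remains possible at r4c3, so r4c3=2.
Step 31. [r2c5∈{4}] r2c5 is down to just 4. So r2c5=4.
Step 32. [r9c1∈{6}] r9c1's peers cover all but 6, so r9c1=6.
Step 33. [r6c7∈{3}] nothing but 3 survives at r6c7. So r6c7=3.
Step 34. [r8c4∈{2}] r8c4 has the single candidate 2. So r8c4=2.
Step 35. [r9c8∈{4}] nothing but 4 survives at r9c8. So r9c8=4.
Step 36. [r4c6∈{1}] r4c6 has the single candidate 1. So r4c6=1.
Step 37. [r8c3∈{7}] only 7 remains possible at r8c3, so r8c3=7.
Step 38. [r5c9∈{6}] only 6 remains possible at r5c9. So r5c9=6.
Step 39. [r8c9∈{8}] r8c9 is down to just 8. So r8c9=8.
Step 40. [r4c2∈{3}] r4c2 is down to just 3. So r4c2=3.
Step 41. [r7c3∈{4}] r7c3 is down to just 4, so r7c3=4.
Step 42. [r1c9∈{5}] r1c9's peers cover all but 5 ⇒ r1c9=5.
Step 43. [r6c9∈{1}] r6c9 has the single candidate 1, so r6c9=1.
Step 44. [r1c1∈{2}] r1c1 is down to just 2, so r1c1=2.
Step 45. [r3c9∈{7}] nothing but 7 survives at r3c9 ⇒ r3c9=7.
Step 46. [r3c6∈{6}] nothing but 6 survives at r3c6 ⇒ r3c6=6.
Step 47. [r1c2∈{4}] only 4 remains possible at r1c2 ⇒ r1c2=4.

Answer: 2 4 1 8 7 3 9 6 5 / 8 7 6 5 4 9 2 1 3 / 3 5 9 1 2 6 4 8 7 / 9 3 2 6 8 1 7 5 4 / 4 1 5 9 3 7 8 2 6 / 7 6 8 4 5 2 3 9 1 / 1 8 4 3 9 5 6 7 2 / 5 9 7 2 6 4 1 3 8 / 6 2 3 7 1 8 5 4 9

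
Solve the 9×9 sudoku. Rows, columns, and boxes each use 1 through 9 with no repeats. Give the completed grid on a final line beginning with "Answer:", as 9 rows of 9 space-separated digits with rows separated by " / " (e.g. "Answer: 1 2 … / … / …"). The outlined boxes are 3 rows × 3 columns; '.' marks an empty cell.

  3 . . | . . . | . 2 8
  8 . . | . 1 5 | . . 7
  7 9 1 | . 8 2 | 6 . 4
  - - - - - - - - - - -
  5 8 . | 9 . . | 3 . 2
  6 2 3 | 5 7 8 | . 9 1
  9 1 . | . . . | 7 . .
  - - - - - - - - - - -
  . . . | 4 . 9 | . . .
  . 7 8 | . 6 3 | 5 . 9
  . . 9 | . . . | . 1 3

Step 1. [r9c2∈{4,5,6}] in row 9, 6 fits only at r9c2 ⇒ r9c2=6.
Step 2. [r6c3∈{4}] only 4 remains possible at r6c3 ⇒ r6c3=4.
Step 3. [r6c6∈{6}] only 6 remains possible at r6c6. So r6c6=6.
Step 4. [r9c4∈{2,7,8}] col 4 places 8 nowhere but r9c4, so r9c4=8.
Step 5. [r4c5∈{4}] r4c5's peers cover all but 4 ⇒ r4c5=4.
Step 6. [r3c4∈{3}] r3c4 is down to just 3. So r3c4=3.
Step 7. [r6c8∈{5,8}] across row 6, 8 lands solely at r6c8 ⇒ r6c8=8.
Step 8. [r2c4∈{6}] r2c4 has the single candidate 6, so r2c4=6.
Step 9. [r6c4∈{2}] nothing but 2 survives at r6c4, so r6c4=2.
Step 10. [r8c1∈{1,2,4}] 2 has one home in row 8: r8c1. So r8c1=2.
Step 11. [r7c3∈{5}] r7c3's peers cover all but 5, so r7c3=5.
Step 12. [r1c6∈{4,7}] 4 has one home in col 6: r1c6, so r1c6=4.
Step 13. [r7c5∈{2}] r7c5 has the single candidate 2. So r7c5=2.
Step 14. [r9c7∈{2,4}] row 9 places 2 nowhere but r9c7, so r9c7=2.
Step 15. [r7c8∈{6,7}] across row 7, 7 lands solely at r7c8 ⇒ r7c8=7.
Step 16. [r1c7∈{1,9}] row 1 places 1 nowhere but r1c7 ⇒ r1c7=1.
Step 17. [r1c5∈{9}] nothing but 9 survives at r1c5, so r1c5=9.
Step 18. [r7c7∈{8}] nothing but 8 survives at r7c7, so r7c7=8.
Step 19. [r5c7∈{4}] r5c7's peers cover all but 4, so r5c7=4.
Step 20. [r3c8∈{5}] r3c8's peers cover all but 5 ⇒ r3c8=5.
Step 21. [r9c5∈{5}] nothing but 5 survives at r9c5 ⇒ r9c5=5.
Step 22. [r1c4∈{7}] only 7 remains possible at r1c4 ⇒ r1c4=7.
Step 23. [r9c1∈{4}] r9c1 has the single candidate 4 ⇒ r9c1=4.
Step 24. [r4c8∈{6}] r4c8 has the single candidate 6. So r4c8=6.
Step 25. [r9c6∈{7}] r9c6's peers cover all but 7 ⇒ r9c6=7.
Step 26. [r6c5∈{3}] only 3 remains possible at r6c5, so r6c5=3.
Step 27. [r2c2∈{4}] only 4 remains possible at r2c2. So r2c2=4.
Step 28. [r2c7∈{9}] nothing but 9 survives at r2c7. So r2c7=9.
Step 29. [r8c8∈{4}] only 4 remains possible at r8c8, so r8c8=4.
Step 30. [r1c2∈{5}] r1c2 has the single candidate 5 ⇒ r1c2=5.
Step 31. [r4c6∈{1}] r4c6 is down to just 1. So r4c6=1.
Step 32. [r6c9∈{5}] nothing but 5 survives at r6c9, so r6c9=5.
Step 33. [r2c3∈{2}] r2c3's peers cover all but 2. So r2c3=2.
Step 34. [r7c2∈{3}] nothing but 3 survives at r7c2. So r7c2=3.
Step 35. [r8c4∈{1}] r8c4 is down to just 1, so r8c4=1.
Step 36. [r1c3∈{6}] r1c3 is down to just 6 ⇒ r1c3=6.
Step 37. [r7c1∈{1}] r7c1 is down to just 1 ⇒ r7c1=1.
Step 38. [r7c9∈{6}] only 6 remains possible at r7c9. So r7c9=6.
Step 39. [r2c8∈{3}] r2c8's peers cover all but 3, so r2c8=3.
Step 40. [r4c3∈{7}] only 7 remains possible at r4c3 ⇒ r4c3=7.

Answer: 3 5 6 7 9 4 1 2 8 / 8 4 2 6 1 5 9 3 7 / 7 9 1 3 8 2 6 5 4 / 5 8 7 9 4 1 3 6 2 / 6 2 3 5 7 8 4 9 1 / 9 1 4 2 3 6 7 8 5 / 1 3 5 4 2 9 8 7 6 / 2 7 8 1 6 3 5 4 9 / 4 6 9 8 5 7 2 1 3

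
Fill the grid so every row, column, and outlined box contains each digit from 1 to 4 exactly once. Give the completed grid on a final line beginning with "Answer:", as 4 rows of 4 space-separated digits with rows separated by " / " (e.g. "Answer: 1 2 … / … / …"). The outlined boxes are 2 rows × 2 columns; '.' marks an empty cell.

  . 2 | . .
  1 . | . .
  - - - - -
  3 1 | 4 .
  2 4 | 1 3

Step 1. [r2c4∈{2,4}] in row 2, 4 fits only at r2c4. So r2c4=4.
Step 2. [r2c2∈{3}] r2c2 is down to just 3, so r2c2=3.
Step 3. [r1c1∈{4}] nothing but 4 survives at r1c1, so r1c1=4.
Step 4. [r2c3∈{2}] r2c3 is down to just 2. So r2c3=2.
Step 5. [r1c3∈{3}] r1c3 has the single candidate 3 ⇒ r1c3=3.
Step 6. [r1c4∈{1}] only 1 remains possible at r1c4, so r1c4=1.
Step 7. [r3c4∈{2}] r3c4 has the single candidate 2 ⇒ r3c4=2.

Answer: 4 2 3 1 / 1 3 2 4 / 3 1 4 2 / 2 4 1 3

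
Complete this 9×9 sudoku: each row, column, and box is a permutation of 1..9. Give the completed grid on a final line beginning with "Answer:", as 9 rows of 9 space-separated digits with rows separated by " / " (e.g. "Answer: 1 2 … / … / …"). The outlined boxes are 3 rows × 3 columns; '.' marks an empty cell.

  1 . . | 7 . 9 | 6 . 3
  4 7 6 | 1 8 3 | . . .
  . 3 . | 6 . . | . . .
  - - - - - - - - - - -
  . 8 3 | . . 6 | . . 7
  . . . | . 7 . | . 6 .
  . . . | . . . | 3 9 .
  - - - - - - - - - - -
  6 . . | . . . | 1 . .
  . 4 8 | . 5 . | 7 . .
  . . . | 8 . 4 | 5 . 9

Step 1. [r1c8∈{2,4,5,8}] across row 1, 8 lands solely at r1c8. So r1c8=8.
Step 2. [r3c6∈{2,5}] r3c6 is the only open cell in box 2 admitting 5, so r3c6=5.
Step 3. [r5c4∈{2,3,4,5,9}] 3 has one home in row 5: r5c4 ⇒ r5c4=3.
Step 4. [r5c7∈{2,4,8}] r5c7 is the only open cell in col 7 admitting 8, so r5c7=8.
Step 5. [r1c5∈{2,4}] row 1 places 4 nowhere but r1c5. So r1c5=4.
Step 6. [r3c5∈{2}] only 2 remains possible at r3c5, so r3c5=2.
Step 7. [r6c5∈{1}] nothing but 1 survives at r6c5. So r6c5=1.
Step 8. [r5c6∈{2}] only 2 remains possible at r5c6. So r5c6=2.
Step 9. [r4c8∈{1,2,4,5}] 1 has one home in row 4: r4c8, so r4c8=1.
Step 10. [r3c3∈{9}] r3c3's peers cover all but 9. So r3c3=9.
Step 11. [r4c5∈{9}] only 9 remains possible at r4c5, so r4c5=9.
Step 12. [r3c7∈{4}] r3c7's peers cover all but 4 ⇒ r3c7=4.
Step 13. [r7c8∈{2,3,4}] across col 8, 4 lands solely at r7c8 ⇒ r7c8=4.
Step 14. [r4c7∈{2}] only 2 remains possible at r4c7 ⇒ r4c7=2.
Step 15. [r4c1∈{5}] r4c1's peers cover all but 5, so r4c1=5.
Step 16. [r5c9∈{4,5}] r5c9 is the only open cell in row 5 admitting 5. So r5c9=5.
Step 17. [r2c9∈{2}] only 2 remains possible at r2c9 ⇒ r2c9=2.
Step 18. [r5c1∈{9}] only 9 remains possible at r5c1, so r5c1=9.
Step 19. [r7c2∈{2,5,9}] r7c2 is the only open cell in col 2 admitting 9. So r7c2=9.
Step 20. [r7c3∈{2,5,7}] r7c3 is the only open cell in row 7 admitting 5. So r7c3=5.
Step 21. [r1c3∈{2}] nothing but 2 survives at r1c3, so r1c3=2.
Step 22. [r5c3∈{1,4}] in row 5, 4 fits only at r5c3 ⇒ r5c3=4.
Step 23. [r6c3∈{7}] r6c3 is down to just 7 ⇒ r6c3=7.
Step 24. [r6c1∈{2}] r6c1's peers cover all but 2. So r6c1=2.
Step 25. [r8c1∈{3}] r8c1 has the single candidate 3 ⇒ r8c1=3.
Step 26. [r9c8∈{2,3}] in col 8, 3 fits only at r9c8 ⇒ r9c8=3.
Step 27. [r8c8∈{2}] nothing but 2 survives at r8c8, so r8c8=2.
Step 28. [r5c2∈{1}] nothing but 1 survives at r5c2 ⇒ r5c2=1.
Step 29. [r4c4∈{4}] nothing but 4 survives at r4c4. So r4c4=4.
Step 30. [r6c4∈{5}] r6c4 has the single candidate 5 ⇒ r6c4=5.
Step 31. [r7c4∈{2}] only 2 remains possible at r7c4. So r7c4=2.
Step 32. [r7c6∈{7}] r7c6's peers cover all but 7 ⇒ r7c6=7.
Step 33. [r1c2∈{5}] only 5 remains possible at r1c2, so r1c2=5.
Step 34. [r8c9∈{6}] r8c9's peers cover all but 6, so r8c9=6.
Step 35. [r9c2∈{2}] r9c2 is down to just 2, so r9c2=2.
Step 36. [r8c6∈{1}] only 1 remains possible at r8c6 ⇒ r8c6=1.
Step 37. [r3c1∈{8}] r3c1 is down to just 8, so r3c1=8.
Step 38. [r6c9∈{4}] r6c9 has the single candidate 4. So r6c9=4.
Step 39. [r6c2∈{6}] r6c2 is down to just 6 ⇒ r6c2=6.
Step 40. [r7c9∈{8}] only 8 remains possible at r7c9. So r7c9=8.
Step 41. [r8c4∈{9}] r8c4 has the single candidate 9. So r8c4=9.
Step 42. [r3c8∈{7}] only 7 remains possible at r3c8 ⇒ r3c8=7.
Step 43. [r9c3∈{1}] r9c3 is down to just 1 ⇒ r9c3=1.
Step 44. [r2c8∈{5}] r2c8 is down to just 5, so r2c8=5.
Step 45. [r3c9∈{1}] nothing but 1 survives at r3c9. So r3c9=1.
Step 46. [r2c7∈{9}] r2c7 has the single candidate 9. So r2c7=9.
Step 47. [r7c5∈{3}] r7c5's peers cover all but 3, so r7c5=3.
Step 48. [r6c6∈{8}] r6c6's peers cover all but 8 ⇒ r6c6=8.
Step 49. [r9c5∈{6}] r9c5 is down to just 6 ⇒ r9c5=6.
Step 50. [r9c1∈{7}] only 7 remains possible at r9c1. So r9c1=7.

Answer: 1 5 2 7 4 9 6 8 3 / 4 7 6 1 8 3 9 5 2 / 8 3 9 6 2 5 4 7 1 / 5 8 3 4 9 6 2 1 7 / 9 1 4 3 7 2 8 6 5 / 2 6 7 5 1 8 3 9 4 / 6 9 5 2 3 7 1 4 8 / 3 4 8 9 5 1 7 2 6 / 7 2 1 8 6 4 5 3 9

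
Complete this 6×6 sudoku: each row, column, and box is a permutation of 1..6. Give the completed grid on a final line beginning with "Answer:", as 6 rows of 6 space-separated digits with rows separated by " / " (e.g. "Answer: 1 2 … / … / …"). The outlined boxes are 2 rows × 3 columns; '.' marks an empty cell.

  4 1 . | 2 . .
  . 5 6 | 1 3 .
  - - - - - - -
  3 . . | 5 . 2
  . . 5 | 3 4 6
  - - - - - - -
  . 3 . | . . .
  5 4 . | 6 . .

Step 1. [r3c5∈{1}] r3c5's peers cover all but 1 ⇒ r3c5=1.
Step 2. [r5c1∈{1,2,6}] row 5 places 6 nowhere but r5c1 ⇒ r5c1=6.
Step 3. [r1c6∈{5}] r1c6's peers cover all but 5. So r1c6=5.
Step 4. [r6c5∈{2}] only 2 remains possible at r6c5 ⇒ r6c5=2.
Step 5. [r6c3∈{1}] r6c3's peers cover all but 1 ⇒ r6c3=1.
Step 6. [r5c4∈{4}] nothing but 4 survives at r5c4, so r5c4=4.
Step 7. [r4c1∈{1,2}] across row 4, 1 lands solely at r4c1. So r4c1=1.
Step 8. [r2c6∈{4}] r2c6 is down to just 4. So r2c6=4.
Step 9. [r5c6∈{1}] only 1 remains possible at r5c6, so r5c6=1.
Step 10. [r1c5∈{6}] r1c5's peers cover all but 6 ⇒ r1c5=6.
Step 11. [r3c3∈{4}] r3c3's peers cover all but 4. So r3c3=4.
Step 12. [r2c1∈{2}] r2c1 has the single candidate 2 ⇒ r2c1=2.
Step 13. [r3c2∈{6}] nothing but 6 survives at r3c2. So r3c2=6.
Step 14. [r5c3∈{2}] only 2 remains possible at r5c3, so r5c3=2.
Step 15. [r1c3∈{3}] r1c3 is down to just 3, so r1c3=3.
Step 16. [r6c6∈{3}] only 3 remains possible at r6c6. So r6c6=3.
Step 17. [r4c2∈{2}] nothing but 2 survives at r4c2 ⇒ r4c2=2.
Step 18. [r5c5∈{5}] r5c5's peers cover all but 5. So r5c5=5.

Answer: 4 1 3 2 6 5 / 2 5 6 1 3 4 / 3 6 4 5 1 2 / 1 2 5 3 4 6 / 6 3 2 4 5 1 / 5 4 1 6 2 3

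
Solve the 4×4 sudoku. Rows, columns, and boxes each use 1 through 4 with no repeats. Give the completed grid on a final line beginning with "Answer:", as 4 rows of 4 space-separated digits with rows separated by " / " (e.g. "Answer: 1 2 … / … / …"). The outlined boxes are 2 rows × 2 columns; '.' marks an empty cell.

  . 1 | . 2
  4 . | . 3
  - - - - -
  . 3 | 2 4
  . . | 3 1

Step 1. [r4c2∈{2,4}] r4c2 is the only open cell in row 4 admitting 4, so r4c2=4.
Step 2. [r1c1∈{3}] only 3 remains possible at r1c1, so r1c1=3.
Step 3. [r2c3∈{1}] r2c3 has the single candidate 1, so r2c3=1.
Step 4. [r1c3∈{4}] r1c3 is down to just 4 ⇒ r1c3=4.
Step 5. [r2c2∈{2}] r2c2's peers cover all but 2. So r2c2=2.
Step 6. [r4c1∈{2}] r4c1 is down to just 2. So r4c1=2.
Step 7. [r3c1∈{1}] r3c1 is down to just 1, so r3c1=1.

Answer: 3 1 4 2 / 4 2 1 3 / 1 3 2 4 / 2 4 3 1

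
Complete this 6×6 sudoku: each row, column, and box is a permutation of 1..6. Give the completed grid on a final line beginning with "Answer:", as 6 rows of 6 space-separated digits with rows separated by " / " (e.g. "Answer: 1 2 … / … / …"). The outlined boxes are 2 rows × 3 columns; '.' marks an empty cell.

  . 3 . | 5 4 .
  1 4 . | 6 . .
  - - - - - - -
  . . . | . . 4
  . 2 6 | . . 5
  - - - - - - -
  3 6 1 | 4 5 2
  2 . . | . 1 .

Step 1. [r4c5∈{3}] r4c5 has the single candidate 3, so r4c5=3.
Step 2. [r2c3∈{2,5}] 5 has one home in row 2: r2c3 ⇒ r2c3=5.
Step 3. [r3c2∈{1,5}] in col 2, 1 fits only at r3c2, so r3c2=1.
Step 4. [r3c5∈{2,6}] 6 has one home in row 3: r3c5 ⇒ r3c5=6.
Step 5. [r6c4∈{3}] r6c4's peers cover all but 3. So r6c4=3.
Step 6. [r1c6∈{1}] r1c6's peers cover all but 1. So r1c6=1.
Step 7. [r6c2∈{5}] r6c2 is down to just 5 ⇒ r6c2=5.
Step 8. [r4c1∈{4}] only 4 remains possible at r4c1 ⇒ r4c1=4.
Step 9. [r1c1∈{6}] nothing but 6 survives at r1c1. So r1c1=6.
Step 10. [r6c3∈{4}] nothing but 4 survives at r6c3 ⇒ r6c3=4.
Step 11. [r3c4∈{2}] r3c4 is down to just 2 ⇒ r3c4=2.
Step 12. [r3c1∈{5}] nothing but 5 survives at r3c1 ⇒ r3c1=5.
Step 13. [r3c3∈{3}] r3c3's peers cover all but 3. So r3c3=3.
Step 14. [r1c3∈{2}] r1c3 is down to just 2 ⇒ r1c3=2.
Step 15. [r4c4∈{1}] r4c4's peers cover all but 1 ⇒ r4c4=1.
Step 16. [r6c6∈{6}] only 6 remains possible at r6c6. So r6c6=6.
Step 17. [r2c6∈{3}] r2c6 is down to just 3 ⇒ r2c6=3.
Step 18. [r2c5∈{2}] r2c5 is down to just 2. So r2c5=2.

Answer: 6 3 2 5 4 1 / 1 4 5 6 2 3 / 5 1 3 2 6 4 / 4 2 6 1 3 5 / 3 6 1 4 5 2 / 2 5 4 3 1 6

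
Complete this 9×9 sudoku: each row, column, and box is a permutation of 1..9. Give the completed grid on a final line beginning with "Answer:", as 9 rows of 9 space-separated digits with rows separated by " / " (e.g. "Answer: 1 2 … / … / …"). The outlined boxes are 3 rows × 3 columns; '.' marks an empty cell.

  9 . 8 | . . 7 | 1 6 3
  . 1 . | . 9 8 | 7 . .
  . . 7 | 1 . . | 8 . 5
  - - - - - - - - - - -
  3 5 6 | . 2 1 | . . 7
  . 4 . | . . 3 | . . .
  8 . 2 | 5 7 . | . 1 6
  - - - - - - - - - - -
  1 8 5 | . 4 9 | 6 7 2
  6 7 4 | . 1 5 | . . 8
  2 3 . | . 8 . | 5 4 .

Step 1. [r5c9∈{9}] r5c9 is down to just 9 ⇒ r5c9=9.
Step 2. [r2c4∈{2,3,4,6}] across row 2, 6 lands solely at r2c4 ⇒ r2c4=6.
Step 3. [r3c6∈{2,4}] in col 6, 2 fits only at r3c6 ⇒ r3c6=2.
Step 4. [r8c8∈{3,9}] col 8 places 3 nowhere but r8c8, so r8c8=3.
Step 5. [r6c6∈{4}] nothing but 4 survives at r6c6, so r6c6=4.
Step 6. [r5c4∈{8}] nothing but 8 survives at r5c4 ⇒ r5c4=8.
Step 7. [r2c8∈{2}] only 2 remains possible at r2c8 ⇒ r2c8=2.
Step 8. [r3c1∈{4}] only 4 remains possible at r3c1, so r3c1=4.
Step 9. [r7c4∈{3}] nothing but 3 survives at r7c4 ⇒ r7c4=3.
Step 10. [r4c7∈{4}] nothing but 4 survives at r4c7, so r4c7=4.
Step 11. [r1c4∈{4}] nothing but 4 survives at r1c4, so r1c4=4.
Step 12. [r5c7∈{2}] r5c7 has the single candidate 2 ⇒ r5c7=2.
Step 13. [r9c9∈{1}] nothing but 1 survives at r9c9. So r9c9=1.
Step 14. [r8c7∈{9}] r8c7 has the single candidate 9. So r8c7=9.
Step 15. [r2c1∈{5}] nothing but 5 survives at r2c1, so r2c1=5.
Step 16. [r6c7∈{3}] r6c7 has the single candidate 3, so r6c7=3.
Step 17. [r1c2∈{2}] r1c2 has the single candidate 2 ⇒ r1c2=2.
Step 18. [r6c2∈{9}] nothing but 9 survives at r6c2, so r6c2=9.
Step 19. [r4c8∈{8}] r4c8's peers cover all but 8. So r4c8=8.
Step 20. [r8c4∈{2}] r8c4's peers cover all but 2, so r8c4=2.
Step 21. [r1c5∈{5}] r1c5 is down to just 5. So r1c5=5.
Step 22. [r5c1∈{7}] r5c1 is down to just 7, so r5c1=7.
Step 23. [r3c5∈{3}] r3c5 is down to just 3, so r3c5=3.
Step 24. [r3c8∈{9}] only 9 remains possible at r3c8, so r3c8=9.
Step 25. [r5c5∈{6}] r5c5's peers cover all but 6, so r5c5=6.
Step 26. [r2c9∈{4}] r2c9 is down to just 4, so r2c9=4.
Step 27. [r5c8∈{5}] r5c8 has the single candidate 5. So r5c8=5.
Step 28. [r2c3∈{3}] r2c3's peers cover all but 3. So r2c3=3.
Step 29. [r5c3∈{1}] r5c3 is down to just 1 ⇒ r5c3=1.
Step 30. [r9c3∈{9}] only 9 remains possible at r9c3 ⇒ r9c3=9.
Step 31. [r4c4∈{9}] r4c4's peers cover all but 9, so r4c4=9.
Step 32. [r3c2∈{6}] r3c2's peers cover all but 6 ⇒ r3c2=6.
Step 33. [r9c6∈{6}] r9c6 is down to just 6, so r9c6=6.
Step 34. [r9c4∈{7}] nothing but 7 survives at r9c4 ⇒ r9c4=7.

Answer: 9 2 8 4 5 7 1 6 3 / 5 1 3 6 9 8 7 2 4 / 4 6 7 1 3 2 8 9 5 / 3 5 6 9 2 1 4 8 7 / 7 4 1 8 6 3 2 5 9 / 8 9 2 5 7 4 3 1 6 / 1 8 5 3 4 9 6 7 2 / 6 7 4 2 1 5 9 3 8 / 2 3 9 7 8 6 5 4 1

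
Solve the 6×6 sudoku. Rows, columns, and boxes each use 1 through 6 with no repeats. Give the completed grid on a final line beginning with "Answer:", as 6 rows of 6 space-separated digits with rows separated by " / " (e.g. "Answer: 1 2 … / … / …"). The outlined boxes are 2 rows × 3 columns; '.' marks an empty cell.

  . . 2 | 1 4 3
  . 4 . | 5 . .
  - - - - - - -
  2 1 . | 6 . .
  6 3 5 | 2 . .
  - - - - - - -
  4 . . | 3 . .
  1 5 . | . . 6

Step 1. [r6c5∈{2}] r6c5's peers cover all but 2. So r6c5=2.
Step 2. [r1c2∈{6}] only 6 remains possible at r1c2. So r1c2=6.
Step 3. [r4c6∈{1,4}] row 4 places 4 nowhere but r4c6, so r4c6=4.
Step 4. [r3c6∈{5}] r3c6's peers cover all but 5. So r3c6=5.
Step 5. [r2c1∈{3}] nothing but 3 survives at r2c1. So r2c1=3.
Step 6. [r5c5∈{1,5}] across row 5, 5 lands solely at r5c5, so r5c5=5.
Step 7. [r5c6∈{1}] r5c6's peers cover all but 1, so r5c6=1.
Step 8. [r4c5∈{1}] nothing but 1 survives at r4c5. So r4c5=1.
Step 9. [r3c3∈{4}] r3c3 has the single candidate 4 ⇒ r3c3=4.
Step 10. [r1c1∈{5}] only 5 remains possible at r1c1. So r1c1=5.
Step 11. [r2c6∈{2}] r2c6 has the single candidate 2, so r2c6=2.
Step 12. [r5c2∈{2}] nothing but 2 survives at r5c2. So r5c2=2.
Step 13. [r6c4∈{4}] only 4 remains possible at r6c4, so r6c4=4.
Step 14. [r6c3∈{3}] r6c3's peers cover all but 3. So r6c3=3.
Step 15. [r3c5∈{3}] only 3 remains possible at r3c5. So r3c5=3.
Step 16. [r5c3∈{6}] nothing but 6 survives at r5c3, so r5c3=6.
Step 17. [r2c3∈{1}] nothing but 1 survives at r2c3 ⇒ r2c3=1.
Step 18. [r2c5∈{6}] r2c5 is down to just 6, so r2c5=6.

Answer: 5 6 2 1 4 3 / 3 4 1 5 6 2 / 2 1 4 6 3 5 / 6 3 5 2 1 4 / 4 2 6 3 5 1 / 1 5 3 4 2 6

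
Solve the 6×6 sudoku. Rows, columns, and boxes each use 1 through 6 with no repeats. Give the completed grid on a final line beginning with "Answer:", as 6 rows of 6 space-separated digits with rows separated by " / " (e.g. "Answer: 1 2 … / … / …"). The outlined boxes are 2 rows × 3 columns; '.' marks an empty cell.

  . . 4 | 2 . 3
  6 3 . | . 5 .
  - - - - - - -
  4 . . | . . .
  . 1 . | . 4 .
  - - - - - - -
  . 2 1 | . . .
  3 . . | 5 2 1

Step 1. [r4c1∈{2,5}] across col 1, 2 lands solely at r4c1. So r4c1=2.
Step 2. [r1c5∈{1,6}] across row 1, 6 lands solely at r1c5, so r1c5=6.
Step 3. [r6c3∈{6}] r6c3 is down to just 6, so r6c3=6.
Step 4. [r3c2∈{5,6}] across col 2, 6 lands solely at r3c2, so r3c2=6.
Step 5. [r2c4∈{1,4}] r2c4 is the only open cell in row 2 admitting 1, so r2c4=1.
Step 6. [r3c4∈{3}] r3c4 has the single candidate 3 ⇒ r3c4=3.
Step 7. [r3c3∈{5}] r3c3 has the single candidate 5. So r3c3=5.
Step 8. [r4c4∈{6}] r4c4 has the single candidate 6, so r4c4=6.
Step 9. [r1c1∈{1,5}] row 1 places 1 nowhere but r1c1, so r1c1=1.
Step 10. [r5c4∈{4}] r5c4 has the single candidate 4 ⇒ r5c4=4.
Step 11. [r1c2∈{5}] r1c2 is down to just 5 ⇒ r1c2=5.
Step 12. [r5c1∈{5}] r5c1's peers cover all but 5. So r5c1=5.
Step 13. [r2c3∈{2}] r2c3 has the single candidate 2 ⇒ r2c3=2.
Step 14. [r3c5∈{1}] nothing but 1 survives at r3c5. So r3c5=1.
Step 15. [r4c3∈{3}] r4c3 is down to just 3 ⇒ r4c3=3.
Step 16. [r5c6∈{6}] only 6 remains possible at r5c6 ⇒ r5c6=6.
Step 17. [r5c5∈{3}] r5c5 has the single candidate 3 ⇒ r5c5=3.
Step 18. [r2c6∈{4}] r2c6 has the single candidate 4, so r2c6=4.
Step 19. [r6c2∈{4}] r6c2 is down to just 4. So r6c2=4.
Step 20. [r3c6∈{2}] nothing but 2 survives at r3c6, so r3c6=2.
Step 21. [r4c6∈{5}] r4c6 is down to just 5 ⇒ r4c6=5.

Answer: 1 5 4 2 6 3 / 6 3 2 1 5 4 / 4 6 5 3 1 2 / 2 1 3 6 4 5 / 5 2 1 4 3 6 / 3 4 6 5 2 1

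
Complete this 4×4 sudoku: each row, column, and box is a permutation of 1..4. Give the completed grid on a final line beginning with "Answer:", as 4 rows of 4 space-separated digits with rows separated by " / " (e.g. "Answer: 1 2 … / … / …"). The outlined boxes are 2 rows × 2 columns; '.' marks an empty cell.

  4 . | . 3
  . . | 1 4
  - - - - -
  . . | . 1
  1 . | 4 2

Step 1. [r4c2∈{3}] only 3 remains possible at r4c2. So r4c2=3.
Step 2. [r2c2∈{2}] r2c2 has the single candidate 2 ⇒ r2c2=2.
Step 3. [r3c3∈{3}] r3c3 is down to just 3. So r3c3=3.
Step 4. [r1c3∈{2}] r1c3's peers cover all but 2 ⇒ r1c3=2.
Step 5. [r3c1∈{2}] nothing but 2 survives at r3c1. So r3c1=2.
Step 6. [r2c1∈{3}] only 3 remains possible at r2c1, so r2c1=3.
Step 7. [r1c2∈{1}] only 1 remains possible at r1c2. So r1c2=1.
Step 8. [r3c2∈{4}] r3c2's peers cover all but 4 ⇒ r3c2=4.

Answer: 4 1 2 3 / 3 2 1 4 / 2 4 3 1 / 1 3 4 2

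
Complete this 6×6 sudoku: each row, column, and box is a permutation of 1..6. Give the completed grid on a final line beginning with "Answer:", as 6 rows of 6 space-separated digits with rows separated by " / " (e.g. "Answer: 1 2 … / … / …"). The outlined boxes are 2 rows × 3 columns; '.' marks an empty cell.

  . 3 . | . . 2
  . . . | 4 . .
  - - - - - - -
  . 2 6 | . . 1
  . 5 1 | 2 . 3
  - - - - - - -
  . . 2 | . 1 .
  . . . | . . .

Step 1. [r2c3∈{5}] nothing but 5 survives at r2c3, so r2c3=5.
Step 2. [r2c6∈{6}] nothing but 6 survives at r2c6 ⇒ r2c6=6.
Step 3. [r6c3∈{3,4}] across col 3, 3 lands solely at r6c3. So r6c3=3.
Step 4. [r4c1∈{4}] r4c1's peers cover all but 4, so r4c1=4.
Step 5. [r3c4∈{5}] r3c4's peers cover all but 5 ⇒ r3c4=5.
Step 6. [r6c4∈{6}] r6c4 has the single candidate 6 ⇒ r6c4=6.
Step 7. [r2c2∈{1}] r2c2's peers cover all but 1. So r2c2=1.
Step 8. [r6c2∈{4}] r6c2's peers cover all but 4, so r6c2=4.
Step 9. [r6c6∈{5}] r6c6 is down to just 5, so r6c6=5.
Step 10. [r5c2∈{6}] only 6 remains possible at r5c2. So r5c2=6.
Step 11. [r5c6∈{4}] only 4 remains possible at r5c6. So r5c6=4.
Step 12. [r6c5∈{2}] r6c5 is down to just 2, so r6c5=2.
Step 13. [r3c1∈{3}] r3c1 is down to just 3, so r3c1=3.
Step 14. [r2c1∈{2}] only 2 remains possible at r2c1, so r2c1=2.
Step 15. [r6c1∈{1}] nothing but 1 survives at r6c1 ⇒ r6c1=1.
Step 16. [r1c1∈{6}] r1c1 is down to just 6, so r1c1=6.
Step 17. [r1c5∈{5}] nothing but 5 survives at r1c5, so r1c5=5.
Step 18. [r4c5∈{6}] only 6 remains possible at r4c5, so r4c5=6.
Step 19. [r1c3∈{4}] only 4 remains possible at r1c3 ⇒ r1c3=4.
Step 20. [r3c5∈{4}] r3c5's peers cover all but 4, so r3c5=4.
Step 21. [r5c1∈{5}] r5c1's peers cover all but 5. So r5c1=5.
Step 22. [r1c4∈{1}] nothing but 1 survives at r1c4. So r1c4=1.
Step 23. [r5c4∈{3}] r5c4's peers cover all but 3, so r5c4=3.
Step 24. [r2c5∈{3}] r2c5 has the single candidate 3, so r2c5=3.

Answer: 6 3 4 1 5 2 / 2 1 5 4 3 6 / 3 2 6 5 4 1 / 4 5 1 2 6 3 / 5 6 2 3 1 4 / 1 4 3 6 2 5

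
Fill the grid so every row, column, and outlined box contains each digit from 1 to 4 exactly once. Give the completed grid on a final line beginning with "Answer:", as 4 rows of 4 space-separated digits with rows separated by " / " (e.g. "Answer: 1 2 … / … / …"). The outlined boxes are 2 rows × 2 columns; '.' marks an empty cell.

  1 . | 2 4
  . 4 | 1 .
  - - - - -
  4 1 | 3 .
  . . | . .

Step 1. [r4c2∈{2,3}] r4c2 is the only open cell in col 2 admitting 2 ⇒ r4c2=2.
Step 2. [r2c1∈{2,3}] r2c1 is the only open cell in row 2 admitting 2, so r2c1=2.
Step 3. [r2c4∈{3}] r2c4 is down to just 3 ⇒ r2c4=3.
Step 4. [r4c4∈{1}] only 1 remains possible at r4c4. So r4c4=1.
Step 5. [r3c4∈{2}] r3c4 is down to just 2, so r3c4=2.
Step 6. [r1c2∈{3}] r1c2 has the single candidate 3 ⇒ r1c2=3.
Step 7. [r4c1∈{3}] only 3 remains possible at r4c1 ⇒ r4c1=3.
Step 8. [r4c3∈{4}] r4c3's peers cover all but 4 ⇒ r4c3=4.

Answer: 1 3 2 4 / 2 4 1 3 / 4 1 3 2 / 3 2 4 1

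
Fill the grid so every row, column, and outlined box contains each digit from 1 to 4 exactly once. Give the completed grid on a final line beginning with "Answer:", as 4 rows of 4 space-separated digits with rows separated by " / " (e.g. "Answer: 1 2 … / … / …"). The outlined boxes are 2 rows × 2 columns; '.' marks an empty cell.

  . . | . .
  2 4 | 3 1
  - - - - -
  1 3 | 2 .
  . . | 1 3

Step 1. [r3c4∈{4}] only 4 remains possible at r3c4 ⇒ r3c4=4.
Step 2. [r4c1∈{4}] nothing but 4 survives at r4c1, so r4c1=4.
Step 3. [r1c2∈{1}] only 1 remains possible at r1c2 ⇒ r1c2=1.
Step 4. [r4c2∈{2}] r4c2 has the single candidate 2 ⇒ r4c2=2.
Step 5. [r1c1∈{3}] only 3 remains possible at r1c1, so r1c1=3.
Step 6. [r1c3∈{4}] r1c3's peers cover all but 4, so r1c3=4.
Step 7. [r1c4∈{2}] nothing but 2 survives at r1c4. So r1c4=2.

Answer: 3 1 4 2 / 2 4 3 1 / 1 3 2 4 / 4 2 1 3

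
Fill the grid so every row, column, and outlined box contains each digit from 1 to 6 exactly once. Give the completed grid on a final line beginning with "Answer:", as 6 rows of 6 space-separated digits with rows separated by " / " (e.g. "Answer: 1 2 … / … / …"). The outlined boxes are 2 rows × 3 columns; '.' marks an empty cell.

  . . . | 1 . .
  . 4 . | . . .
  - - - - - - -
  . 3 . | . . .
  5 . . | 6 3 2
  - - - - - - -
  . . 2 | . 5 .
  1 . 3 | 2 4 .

Step 1. [r1c2∈{2,5,6}] in col 2, 2 fits only at r1c2 ⇒ r1c2=2.
Step 2. [r1c5∈{6}] r1c5 has the single candidate 6. So r1c5=6.
Step 3. [r2c3∈{1,5,6}] 1 has one home in row 2: r2c3 ⇒ r2c3=1.
Step 4. [r3c4∈{4,5}] r3c4 is the only open cell in col 4 admitting 4 ⇒ r3c4=4.
Step 5. [r5c2∈{6}] nothing but 6 survives at r5c2. So r5c2=6.
Step 6. [r3c6∈{1,5}] across row 3, 5 lands solely at r3c6 ⇒ r3c6=5.
Step 7. [r2c6∈{3}] r2c6's peers cover all but 3. So r2c6=3.
Step 8. [r3c3∈{6}] nothing but 6 survives at r3c3. So r3c3=6.
Step 9. [r4c2∈{1}] nothing but 1 survives at r4c2 ⇒ r4c2=1.
Step 10. [r1c6∈{4}] only 4 remains possible at r1c6, so r1c6=4.
Step 11. [r3c1∈{2}] r3c1's peers cover all but 2 ⇒ r3c1=2.
Step 12. [r1c3∈{5}] r1c3 is down to just 5, so r1c3=5.
Step 13. [r2c5∈{2}] nothing but 2 survives at r2c5, so r2c5=2.
Step 14. [r1c1∈{3}] r1c1 is down to just 3 ⇒ r1c1=3.
Step 15. [r5c1∈{4}] r5c1 has the single candidate 4, so r5c1=4.
Step 16. [r3c5∈{1}] r3c5 has the single candidate 1 ⇒ r3c5=1.
Step 17. [r5c4∈{3}] nothing but 3 survives at r5c4. So r5c4=3.
Step 18. [r2c4∈{5}] only 5 remains possible at r2c4. So r2c4=5.
Step 19. [r2c1∈{6}] nothing but 6 survives at r2c1. So r2c1=6.
Step 20. [r5c6∈{1}] r5c6 has the single candidate 1, so r5c6=1.
Step 21. [r4c3∈{4}] r4c3 is down to just 4. So r4c3=4.
Step 22. [r6c6∈{6}] r6c6's peers cover all but 6. So r6c6=6.
Step 23. [r6c2∈{5}] nothing but 5 survives at r6c2 ⇒ r6c2=5.

Answer: 3 2 5 1 6 4 / 6 4 1 5 2 3 / 2 3 6 4 1 5 / 5 1 4 6 3 2 / 4 6 2 3 5 1 / 1 5 3 2 4 6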